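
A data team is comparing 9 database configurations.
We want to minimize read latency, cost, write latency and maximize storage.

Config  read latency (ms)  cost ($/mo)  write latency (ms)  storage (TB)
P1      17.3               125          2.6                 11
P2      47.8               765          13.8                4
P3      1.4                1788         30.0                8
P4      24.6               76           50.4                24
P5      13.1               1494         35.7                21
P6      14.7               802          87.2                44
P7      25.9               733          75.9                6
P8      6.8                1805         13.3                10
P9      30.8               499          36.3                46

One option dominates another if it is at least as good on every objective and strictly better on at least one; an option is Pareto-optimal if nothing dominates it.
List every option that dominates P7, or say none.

P1: read latency 17.3≤25.9, cost 125≤733, write latency 2.6≤75.9, storage 11≥6 — dominates P7.
P4: read latency 24.6≤25.9, cost 76≤733, write latency 50.4≤75.9, storage 24≥6 — dominates P7.
Others (P2, P3, P5, P6, P8, P9) are each worse than P7 on at least one objective.

P1, P4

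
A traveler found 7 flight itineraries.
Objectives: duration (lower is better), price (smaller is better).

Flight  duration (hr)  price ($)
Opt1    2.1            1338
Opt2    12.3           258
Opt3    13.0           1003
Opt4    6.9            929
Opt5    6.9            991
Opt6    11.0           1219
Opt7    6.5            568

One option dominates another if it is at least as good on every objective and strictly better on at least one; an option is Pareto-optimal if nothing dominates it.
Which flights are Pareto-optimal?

Opt1: not dominated (best duration).
Opt2: not dominated (best price).
Opt3: dominated by Opt2 (duration 12.3≤13.0, price 258≤1003).
Opt4: dominated by Opt7 (duration 6.5≤6.9, price 568≤929).
Opt5: dominated by Opt4 (duration 6.9≤6.9, price 929≤991).
Opt6: dominated by Opt4 (duration 6.9≤11.0, price 929≤1219).
Opt7: not dominated.

Opt1, Opt2, Opt7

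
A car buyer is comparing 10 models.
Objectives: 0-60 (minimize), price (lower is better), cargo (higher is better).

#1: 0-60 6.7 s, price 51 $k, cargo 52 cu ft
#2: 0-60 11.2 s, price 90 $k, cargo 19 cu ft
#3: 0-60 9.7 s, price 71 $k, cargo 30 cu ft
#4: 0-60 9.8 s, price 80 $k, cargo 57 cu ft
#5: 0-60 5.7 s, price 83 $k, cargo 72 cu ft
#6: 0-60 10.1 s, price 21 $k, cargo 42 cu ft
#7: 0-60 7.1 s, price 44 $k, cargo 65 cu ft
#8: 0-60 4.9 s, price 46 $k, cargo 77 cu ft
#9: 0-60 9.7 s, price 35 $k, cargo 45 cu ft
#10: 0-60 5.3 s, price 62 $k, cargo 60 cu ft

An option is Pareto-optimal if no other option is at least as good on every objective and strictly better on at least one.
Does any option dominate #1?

#8 vs #1: 0-60 4.9≤6.7, price 46≤51, cargo 77≥52 — #8 is at least as good on every objective and strictly better on at least one, so #8 dominates #1.

Yes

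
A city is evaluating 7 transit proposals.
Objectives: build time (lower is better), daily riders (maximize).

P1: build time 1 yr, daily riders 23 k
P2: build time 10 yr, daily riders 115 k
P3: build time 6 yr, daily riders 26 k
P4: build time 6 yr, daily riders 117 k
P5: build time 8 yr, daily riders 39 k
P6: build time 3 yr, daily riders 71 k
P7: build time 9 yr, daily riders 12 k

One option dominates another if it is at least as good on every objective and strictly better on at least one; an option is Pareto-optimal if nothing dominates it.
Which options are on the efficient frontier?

P1: not dominated (best build time).
P2: dominated by P4 (build time 6≤10, daily riders 117≥115).
P3: dominated by P4 (build time 6≤6, daily riders 117≥26).
P4: not dominated (best daily riders).
P5: dominated by P4 (build time 6≤8, daily riders 117≥39).
P6: not dominated.
P7: dominated by P1 (build time 1≤9, daily riders 23≥12).

P1, P4, P6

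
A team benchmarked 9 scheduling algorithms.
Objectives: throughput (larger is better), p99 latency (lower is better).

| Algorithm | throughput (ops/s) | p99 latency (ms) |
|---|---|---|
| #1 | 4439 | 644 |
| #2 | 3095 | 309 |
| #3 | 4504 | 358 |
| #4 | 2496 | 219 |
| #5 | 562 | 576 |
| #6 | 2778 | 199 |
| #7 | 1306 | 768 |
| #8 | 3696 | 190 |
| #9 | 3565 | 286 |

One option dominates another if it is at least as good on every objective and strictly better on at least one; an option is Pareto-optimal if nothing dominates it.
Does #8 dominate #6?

Yes

#8 vs #6: throughput 3696≥2778, p99 latency 190≤199 — #8 is at least as good on every objective with at least one strict improvement.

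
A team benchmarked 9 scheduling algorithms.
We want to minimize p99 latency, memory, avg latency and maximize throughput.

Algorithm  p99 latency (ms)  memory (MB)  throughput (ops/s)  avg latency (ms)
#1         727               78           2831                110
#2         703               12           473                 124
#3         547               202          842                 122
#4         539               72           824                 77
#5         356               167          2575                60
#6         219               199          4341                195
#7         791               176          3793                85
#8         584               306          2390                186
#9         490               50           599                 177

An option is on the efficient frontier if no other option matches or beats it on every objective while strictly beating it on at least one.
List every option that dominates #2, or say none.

#1: worse on p99 latency (727 vs 703).
#3: worse on memory (202 vs 12).
#4: worse on memory (72 vs 12).
#5: worse on memory (167 vs 12).
#6: worse on memory (199 vs 12).
#7: worse on p99 latency (791 vs 703).
#8: worse on memory (306 vs 12).
#9: worse on memory (50 vs 12).
No option dominates #2.

none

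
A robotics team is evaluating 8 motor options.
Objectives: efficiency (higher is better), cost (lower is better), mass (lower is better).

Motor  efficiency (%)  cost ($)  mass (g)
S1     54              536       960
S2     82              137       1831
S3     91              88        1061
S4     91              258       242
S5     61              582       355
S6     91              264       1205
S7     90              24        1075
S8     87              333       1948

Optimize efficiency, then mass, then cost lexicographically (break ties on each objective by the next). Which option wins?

First maximize efficiency: best is 91, kept {S3, S4, S6}.
Then minimize mass: best is 242, kept {S4}.

S4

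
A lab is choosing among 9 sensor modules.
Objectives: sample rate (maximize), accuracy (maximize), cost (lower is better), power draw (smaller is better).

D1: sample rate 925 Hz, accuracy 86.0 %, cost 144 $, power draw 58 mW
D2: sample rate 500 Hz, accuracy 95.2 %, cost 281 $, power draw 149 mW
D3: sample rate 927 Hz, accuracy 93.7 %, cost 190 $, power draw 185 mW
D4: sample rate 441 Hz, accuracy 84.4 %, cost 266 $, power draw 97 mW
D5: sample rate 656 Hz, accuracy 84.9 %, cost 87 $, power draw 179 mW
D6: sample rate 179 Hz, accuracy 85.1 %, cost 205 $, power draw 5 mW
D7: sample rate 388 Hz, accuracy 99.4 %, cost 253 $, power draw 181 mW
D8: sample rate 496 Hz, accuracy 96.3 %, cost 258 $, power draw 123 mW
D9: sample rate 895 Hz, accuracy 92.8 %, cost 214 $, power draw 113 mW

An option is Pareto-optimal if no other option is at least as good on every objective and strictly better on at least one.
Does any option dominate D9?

No

D1: worse on accuracy (86.0 vs 92.8).
D2: worse on sample rate (500 vs 895).
D3: worse on power draw (185 vs 113).
D4: worse on sample rate (441 vs 895).
D5: worse on sample rate (656 vs 895).
D6: worse on sample rate (179 vs 895).
D7: worse on sample rate (388 vs 895).
D8: worse on sample rate (496 vs 895).
No option is at least as good as D9 on every objective and strictly better on one.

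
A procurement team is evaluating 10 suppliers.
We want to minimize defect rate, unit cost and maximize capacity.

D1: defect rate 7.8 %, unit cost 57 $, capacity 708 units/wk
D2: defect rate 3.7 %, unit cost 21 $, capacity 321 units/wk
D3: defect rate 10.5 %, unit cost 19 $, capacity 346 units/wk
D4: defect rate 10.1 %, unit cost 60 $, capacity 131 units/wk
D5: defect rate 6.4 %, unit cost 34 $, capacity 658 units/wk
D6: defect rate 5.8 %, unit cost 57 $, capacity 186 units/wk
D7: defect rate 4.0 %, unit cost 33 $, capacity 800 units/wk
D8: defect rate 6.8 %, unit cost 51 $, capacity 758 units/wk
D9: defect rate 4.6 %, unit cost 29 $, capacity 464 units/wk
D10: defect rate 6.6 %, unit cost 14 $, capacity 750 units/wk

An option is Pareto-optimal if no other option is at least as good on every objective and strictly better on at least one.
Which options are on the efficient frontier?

D1: dominated by D7 (defect rate 4.0≤7.8, unit cost 33≤57, capacity 800≥708).
D2: not dominated (best defect rate).
D3: dominated by D10 (defect rate 6.6≤10.5, unit cost 14≤19, capacity 750≥346).
D4: dominated by D1 (defect rate 7.8≤10.1, unit cost 57≤60, capacity 708≥131).
D5: dominated by D7 (defect rate 4.0≤6.4, unit cost 33≤34, capacity 800≥658).
D6: dominated by D2 (defect rate 3.7≤5.8, unit cost 21≤57, capacity 321≥186).
D7: not dominated (best capacity).
D8: dominated by D7 (defect rate 4.0≤6.8, unit cost 33≤51, capacity 800≥758).
D9: not dominated.
D10: not dominated (best unit cost).

D2, D7, D9, D10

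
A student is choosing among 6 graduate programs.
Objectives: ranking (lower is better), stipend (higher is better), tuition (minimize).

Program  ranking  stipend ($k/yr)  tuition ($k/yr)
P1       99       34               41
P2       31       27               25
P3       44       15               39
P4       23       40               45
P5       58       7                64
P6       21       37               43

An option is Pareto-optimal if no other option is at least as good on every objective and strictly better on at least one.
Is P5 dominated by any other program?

Yes

P2 vs P5: ranking 31≤58, stipend 27≥7, tuition 25≤64 — P2 is at least as good on every objective and strictly better on at least one, so P2 dominates P5.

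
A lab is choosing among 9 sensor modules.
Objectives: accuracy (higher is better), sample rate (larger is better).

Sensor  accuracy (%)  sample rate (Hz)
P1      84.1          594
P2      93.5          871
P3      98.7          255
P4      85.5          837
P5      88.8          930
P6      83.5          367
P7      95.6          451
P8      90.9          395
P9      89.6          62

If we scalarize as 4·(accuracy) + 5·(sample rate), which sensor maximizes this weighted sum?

P1: 4·84.1 + 5·594 = 3306.4
P2: 4·93.5 + 5·871 = 4729.0
P3: 4·98.7 + 5·255 = 1669.8
P4: 4·85.5 + 5·837 = 4527.0
P5: 4·88.8 + 5·930 = 5005.2
P6: 4·83.5 + 5·367 = 2169.0
P7: 4·95.6 + 5·451 = 2637.4
P8: 4·90.9 + 5·395 = 2338.6
P9: 4·89.6 + 5·62 = 668.4
Highest: P5 at 5005.2.

P5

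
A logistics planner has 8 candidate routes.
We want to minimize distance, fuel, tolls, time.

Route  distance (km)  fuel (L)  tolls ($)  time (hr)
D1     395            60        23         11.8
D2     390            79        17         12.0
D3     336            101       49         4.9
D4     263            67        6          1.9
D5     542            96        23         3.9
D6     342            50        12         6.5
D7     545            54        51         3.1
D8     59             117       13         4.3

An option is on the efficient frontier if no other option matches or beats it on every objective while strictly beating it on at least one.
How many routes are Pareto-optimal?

D1: dominated by D6 (distance 342≤395, fuel 50≤60, tolls 12≤23, time 6.5≤11.8).
D2: dominated by D4 (distance 263≤390, fuel 67≤79, tolls 6≤17, time 1.9≤12.0).
D3: dominated by D4 (distance 263≤336, fuel 67≤101, tolls 6≤49, time 1.9≤4.9).
D4: not dominated (best tolls).
D5: dominated by D4 (distance 263≤542, fuel 67≤96, tolls 6≤23, time 1.9≤3.9).
D6: not dominated (best fuel).
D7: not dominated.
D8: not dominated (best distance).
Pareto-optimal: D4, D6, D7, D8 → 4.

4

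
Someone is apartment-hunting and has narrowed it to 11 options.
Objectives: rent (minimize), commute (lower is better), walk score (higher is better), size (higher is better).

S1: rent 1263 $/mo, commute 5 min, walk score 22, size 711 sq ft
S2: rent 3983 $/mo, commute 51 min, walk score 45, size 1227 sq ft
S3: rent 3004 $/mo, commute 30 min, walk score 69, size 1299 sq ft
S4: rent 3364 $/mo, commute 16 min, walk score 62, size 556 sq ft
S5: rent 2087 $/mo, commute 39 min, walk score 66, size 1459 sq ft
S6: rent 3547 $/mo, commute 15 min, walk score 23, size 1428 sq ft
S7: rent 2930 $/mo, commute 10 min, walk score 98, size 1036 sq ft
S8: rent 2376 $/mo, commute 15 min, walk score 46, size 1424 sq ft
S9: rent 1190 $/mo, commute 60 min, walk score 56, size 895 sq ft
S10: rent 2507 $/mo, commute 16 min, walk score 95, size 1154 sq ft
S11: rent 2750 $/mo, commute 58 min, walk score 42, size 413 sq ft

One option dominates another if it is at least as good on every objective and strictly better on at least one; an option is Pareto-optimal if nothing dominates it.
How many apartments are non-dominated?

S1: not dominated (best commute).
S2: dominated by S3 (rent 3004≤3983, commute 30≤51, walk score 69≥45, size 1299≥1227).
S3: not dominated.
S4: dominated by S7 (rent 2930≤3364, commute 10≤16, walk score 98≥62, size 1036≥556).
S5: not dominated (best size).
S6: not dominated.
S7: not dominated (best walk score).
S8: not dominated.
S9: not dominated (best rent).
S10: not dominated.
S11: dominated by S5 (rent 2087≤2750, commute 39≤58, walk score 66≥42, size 1459≥413).
Pareto-optimal: S1, S3, S5, S6, S7, S8, S9, S10 → 8.

8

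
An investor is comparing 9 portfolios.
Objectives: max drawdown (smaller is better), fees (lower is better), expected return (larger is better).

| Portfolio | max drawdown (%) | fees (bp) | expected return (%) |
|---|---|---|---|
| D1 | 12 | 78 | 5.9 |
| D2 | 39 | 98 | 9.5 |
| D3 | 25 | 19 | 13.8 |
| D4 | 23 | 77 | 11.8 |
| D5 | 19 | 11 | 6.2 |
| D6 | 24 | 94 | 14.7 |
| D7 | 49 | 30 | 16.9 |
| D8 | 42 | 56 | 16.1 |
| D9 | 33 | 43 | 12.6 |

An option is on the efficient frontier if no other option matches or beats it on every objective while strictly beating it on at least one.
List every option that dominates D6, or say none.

D1: worse on expected return (5.9 vs 14.7).
D2: worse on max drawdown (39 vs 24).
D3: worse on max drawdown (25 vs 24).
D4: worse on expected return (11.8 vs 14.7).
D5: worse on expected return (6.2 vs 14.7).
D7: worse on max drawdown (49 vs 24).
D8: worse on max drawdown (42 vs 24).
D9: worse on max drawdown (33 vs 24).
No option dominates D6.

none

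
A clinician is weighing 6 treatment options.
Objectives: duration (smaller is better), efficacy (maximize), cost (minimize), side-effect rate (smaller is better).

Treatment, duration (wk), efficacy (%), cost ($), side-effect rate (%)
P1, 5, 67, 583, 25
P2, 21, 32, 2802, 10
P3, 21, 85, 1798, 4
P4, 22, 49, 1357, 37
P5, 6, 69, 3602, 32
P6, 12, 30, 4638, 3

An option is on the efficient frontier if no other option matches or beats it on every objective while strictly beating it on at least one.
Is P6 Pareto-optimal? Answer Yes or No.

P1: worse on side-effect rate (25 vs 3).
P2: worse on duration (21 vs 12).
P3: worse on duration (21 vs 12).
P4: worse on duration (22 vs 12).
P5: worse on side-effect rate (32 vs 3).
No option is at least as good as P6 on every objective and strictly better on one.

Yes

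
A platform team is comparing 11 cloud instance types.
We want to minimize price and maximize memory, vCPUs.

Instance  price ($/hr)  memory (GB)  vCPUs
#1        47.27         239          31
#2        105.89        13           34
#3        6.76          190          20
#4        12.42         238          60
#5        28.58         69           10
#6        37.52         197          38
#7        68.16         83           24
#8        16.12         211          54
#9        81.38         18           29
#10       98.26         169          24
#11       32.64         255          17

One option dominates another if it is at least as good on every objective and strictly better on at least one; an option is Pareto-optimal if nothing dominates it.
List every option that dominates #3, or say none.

#1: worse on price (47.27 vs 6.76).
#2: worse on price (105.89 vs 6.76).
#4: worse on price (12.42 vs 6.76).
#5: worse on price (28.58 vs 6.76).
#6: worse on price (37.52 vs 6.76).
#7: worse on price (68.16 vs 6.76).
#8: worse on price (16.12 vs 6.76).
#9: worse on price (81.38 vs 6.76).
#10: worse on price (98.26 vs 6.76).
#11: worse on price (32.64 vs 6.76).
No option dominates #3.

none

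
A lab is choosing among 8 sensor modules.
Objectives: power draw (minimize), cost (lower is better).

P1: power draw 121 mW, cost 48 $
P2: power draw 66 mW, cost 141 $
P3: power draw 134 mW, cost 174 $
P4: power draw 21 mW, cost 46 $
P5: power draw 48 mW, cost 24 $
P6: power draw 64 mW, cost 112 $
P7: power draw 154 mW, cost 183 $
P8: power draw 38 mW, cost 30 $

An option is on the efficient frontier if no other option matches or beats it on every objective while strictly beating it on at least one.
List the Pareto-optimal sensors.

P1: dominated by P4 (power draw 21≤121, cost 46≤48).
P2: dominated by P4 (power draw 21≤66, cost 46≤141).
P3: dominated by P1 (power draw 121≤134, cost 48≤174).
P4: not dominated (best power draw).
P5: not dominated (best cost).
P6: dominated by P4 (power draw 21≤64, cost 46≤112).
P7: dominated by P1 (power draw 121≤154, cost 48≤183).
P8: not dominated.

P4, P5, P8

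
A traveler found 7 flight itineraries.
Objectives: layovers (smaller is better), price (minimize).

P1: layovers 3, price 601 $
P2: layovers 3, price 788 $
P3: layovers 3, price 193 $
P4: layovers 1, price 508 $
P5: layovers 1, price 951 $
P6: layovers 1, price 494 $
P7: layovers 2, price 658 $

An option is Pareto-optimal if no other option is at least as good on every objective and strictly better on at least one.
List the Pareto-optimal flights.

P3, P6

P1: dominated by P3 (layovers 3≤3, price 193≤601).
P2: dominated by P1 (layovers 3≤3, price 601≤788).
P3: not dominated (best price).
P4: dominated by P6 (layovers 1≤1, price 494≤508).
P5: dominated by P4 (layovers 1≤1, price 508≤951).
P6: not dominated.
P7: dominated by P4 (layovers 1≤2, price 508≤658).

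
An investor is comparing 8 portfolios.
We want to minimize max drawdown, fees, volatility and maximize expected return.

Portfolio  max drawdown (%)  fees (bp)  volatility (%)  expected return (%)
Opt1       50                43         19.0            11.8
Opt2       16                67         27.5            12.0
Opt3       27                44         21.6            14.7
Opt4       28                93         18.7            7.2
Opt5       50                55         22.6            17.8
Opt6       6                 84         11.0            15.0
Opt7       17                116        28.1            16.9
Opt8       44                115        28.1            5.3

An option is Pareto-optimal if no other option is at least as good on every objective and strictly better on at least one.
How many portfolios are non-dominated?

Opt1: not dominated (best fees).
Opt2: not dominated.
Opt3: not dominated.
Opt4: dominated by Opt6 (max drawdown 6≤28, fees 84≤93, volatility 11.0≤18.7, expected return 15.0≥7.2).
Opt5: not dominated (best expected return).
Opt6: not dominated (best max drawdown).
Opt7: not dominated.
Opt8: dominated by Opt2 (max drawdown 16≤44, fees 67≤115, volatility 27.5≤28.1, expected return 12.0≥5.3).
Pareto-optimal: Opt1, Opt2, Opt3, Opt5, Opt6, Opt7 → 6.

6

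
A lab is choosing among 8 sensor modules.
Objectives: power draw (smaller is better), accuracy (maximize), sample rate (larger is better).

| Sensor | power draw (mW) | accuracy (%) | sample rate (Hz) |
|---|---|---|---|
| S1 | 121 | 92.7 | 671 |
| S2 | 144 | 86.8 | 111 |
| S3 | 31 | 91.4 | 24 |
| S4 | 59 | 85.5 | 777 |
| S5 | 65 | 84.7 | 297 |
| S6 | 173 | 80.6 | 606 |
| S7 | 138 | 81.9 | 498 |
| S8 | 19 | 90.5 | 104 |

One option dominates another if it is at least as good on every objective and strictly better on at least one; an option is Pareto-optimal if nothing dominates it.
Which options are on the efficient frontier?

S1: not dominated (best accuracy).
S2: dominated by S1 (power draw 121≤144, accuracy 92.7≥86.8, sample rate 671≥111).
S3: not dominated.
S4: not dominated (best sample rate).
S5: dominated by S4 (power draw 59≤65, accuracy 85.5≥84.7, sample rate 777≥297).
S6: dominated by S1 (power draw 121≤173, accuracy 92.7≥80.6, sample rate 671≥606).
S7: dominated by S1 (power draw 121≤138, accuracy 92.7≥81.9, sample rate 671≥498).
S8: not dominated (best power draw).

S1, S3, S4, S8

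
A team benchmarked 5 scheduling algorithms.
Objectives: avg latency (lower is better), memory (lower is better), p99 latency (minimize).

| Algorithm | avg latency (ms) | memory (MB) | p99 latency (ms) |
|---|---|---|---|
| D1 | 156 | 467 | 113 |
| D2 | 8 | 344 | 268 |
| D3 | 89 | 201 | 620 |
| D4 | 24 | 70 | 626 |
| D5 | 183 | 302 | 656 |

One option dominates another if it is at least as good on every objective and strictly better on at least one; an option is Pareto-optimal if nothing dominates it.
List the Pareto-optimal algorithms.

D1, D2, D3, D4

D1: not dominated (best p99 latency).
D2: not dominated (best avg latency).
D3: not dominated.
D4: not dominated (best memory).
D5: dominated by D3 (avg latency 89≤183, memory 201≤302, p99 latency 620≤656).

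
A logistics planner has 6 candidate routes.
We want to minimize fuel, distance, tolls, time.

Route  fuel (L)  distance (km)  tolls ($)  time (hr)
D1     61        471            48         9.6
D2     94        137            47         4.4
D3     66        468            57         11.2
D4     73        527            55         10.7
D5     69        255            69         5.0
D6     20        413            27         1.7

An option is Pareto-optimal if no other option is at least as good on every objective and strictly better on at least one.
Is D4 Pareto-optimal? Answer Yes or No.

D1 vs D4: fuel 61≤73, distance 471≤527, tolls 48≤55, time 9.6≤10.7 — D1 is at least as good on every objective and strictly better on at least one, so D1 dominates D4.

No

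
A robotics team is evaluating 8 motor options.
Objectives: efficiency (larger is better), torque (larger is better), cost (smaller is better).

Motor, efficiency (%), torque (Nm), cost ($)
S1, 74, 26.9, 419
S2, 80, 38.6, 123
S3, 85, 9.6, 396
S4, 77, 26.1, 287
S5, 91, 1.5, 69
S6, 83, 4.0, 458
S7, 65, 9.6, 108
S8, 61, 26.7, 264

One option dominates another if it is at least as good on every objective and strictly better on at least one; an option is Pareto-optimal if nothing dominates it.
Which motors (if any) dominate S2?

S1: worse on efficiency (74 vs 80).
S3: worse on torque (9.6 vs 38.6).
S4: worse on efficiency (77 vs 80).
S5: worse on torque (1.5 vs 38.6).
S6: worse on torque (4.0 vs 38.6).
S7: worse on efficiency (65 vs 80).
S8: worse on efficiency (61 vs 80).
No option dominates S2.

none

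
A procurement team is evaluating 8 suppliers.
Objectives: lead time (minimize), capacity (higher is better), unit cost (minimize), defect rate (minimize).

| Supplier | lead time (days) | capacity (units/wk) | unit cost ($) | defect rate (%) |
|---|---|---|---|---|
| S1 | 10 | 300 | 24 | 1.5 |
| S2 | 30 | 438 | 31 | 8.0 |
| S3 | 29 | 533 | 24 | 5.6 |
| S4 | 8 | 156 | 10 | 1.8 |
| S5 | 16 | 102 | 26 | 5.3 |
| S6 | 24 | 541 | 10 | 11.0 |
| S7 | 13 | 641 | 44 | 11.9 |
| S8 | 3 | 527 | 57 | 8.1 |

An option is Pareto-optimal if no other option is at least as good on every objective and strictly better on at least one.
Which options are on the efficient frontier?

S1: not dominated (best defect rate).
S2: dominated by S3 (lead time 29≤30, capacity 533≥438, unit cost 24≤31, defect rate 5.6≤8.0).
S3: not dominated.
S4: not dominated.
S5: dominated by S1 (lead time 10≤16, capacity 300≥102, unit cost 24≤26, defect rate 1.5≤5.3).
S6: not dominated.
S7: not dominated (best capacity).
S8: not dominated (best lead time).

S1, S3, S4, S6, S7, S8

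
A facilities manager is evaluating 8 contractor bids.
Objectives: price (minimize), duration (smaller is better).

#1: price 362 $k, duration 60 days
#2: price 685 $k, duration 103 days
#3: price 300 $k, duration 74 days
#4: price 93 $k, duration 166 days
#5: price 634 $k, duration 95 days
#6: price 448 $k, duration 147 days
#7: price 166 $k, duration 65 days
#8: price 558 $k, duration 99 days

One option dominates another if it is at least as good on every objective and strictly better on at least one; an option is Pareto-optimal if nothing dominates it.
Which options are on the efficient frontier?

#1, #4, #7

#1: not dominated (best duration).
#2: dominated by #1 (price 362≤685, duration 60≤103).
#3: dominated by #7 (price 166≤300, duration 65≤74).
#4: not dominated (best price).
#5: dominated by #1 (price 362≤634, duration 60≤95).
#6: dominated by #1 (price 362≤448, duration 60≤147).
#7: not dominated.
#8: dominated by #1 (price 362≤558, duration 60≤99).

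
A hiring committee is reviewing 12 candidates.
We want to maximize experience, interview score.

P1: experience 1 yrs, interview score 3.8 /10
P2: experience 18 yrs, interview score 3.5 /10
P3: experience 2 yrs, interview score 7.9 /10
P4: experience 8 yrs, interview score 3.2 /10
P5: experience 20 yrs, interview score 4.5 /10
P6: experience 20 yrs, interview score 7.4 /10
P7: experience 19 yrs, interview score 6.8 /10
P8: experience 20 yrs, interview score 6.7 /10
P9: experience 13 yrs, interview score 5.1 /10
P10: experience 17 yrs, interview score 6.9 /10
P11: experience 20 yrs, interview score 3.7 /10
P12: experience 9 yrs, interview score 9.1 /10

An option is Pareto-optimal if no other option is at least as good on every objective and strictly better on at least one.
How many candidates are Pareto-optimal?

P1: dominated by P3 (experience 2≥1, interview score 7.9≥3.8).
P2: dominated by P5 (experience 20≥18, interview score 4.5≥3.5).
P3: dominated by P12 (experience 9≥2, interview score 9.1≥7.9).
P4: dominated by P2 (experience 18≥8, interview score 3.5≥3.2).
P5: dominated by P6 (experience 20≥20, interview score 7.4≥4.5).
P6: not dominated.
P7: dominated by P6 (experience 20≥19, interview score 7.4≥6.8).
P8: dominated by P6 (experience 20≥20, interview score 7.4≥6.7).
P9: dominated by P6 (experience 20≥13, interview score 7.4≥5.1).
P10: dominated by P6 (experience 20≥17, interview score 7.4≥6.9).
P11: dominated by P5 (experience 20≥20, interview score 4.5≥3.7).
P12: not dominated (best interview score).
Pareto-optimal: P6, P12 → 2.

2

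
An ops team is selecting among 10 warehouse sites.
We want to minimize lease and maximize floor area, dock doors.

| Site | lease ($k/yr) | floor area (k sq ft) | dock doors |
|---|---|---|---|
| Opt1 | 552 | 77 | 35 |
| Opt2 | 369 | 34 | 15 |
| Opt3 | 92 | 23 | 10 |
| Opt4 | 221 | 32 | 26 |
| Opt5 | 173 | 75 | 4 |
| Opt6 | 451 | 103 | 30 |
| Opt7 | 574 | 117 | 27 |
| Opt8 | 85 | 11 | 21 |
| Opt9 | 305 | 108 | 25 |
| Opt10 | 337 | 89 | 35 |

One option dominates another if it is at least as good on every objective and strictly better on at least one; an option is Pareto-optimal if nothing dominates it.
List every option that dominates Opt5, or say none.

none

Opt1: worse on lease (552 vs 173).
Opt2: worse on lease (369 vs 173).
Opt3: worse on floor area (23 vs 75).
Opt4: worse on lease (221 vs 173).
Opt6: worse on lease (451 vs 173).
Opt7: worse on lease (574 vs 173).
Opt8: worse on floor area (11 vs 75).
Opt9: worse on lease (305 vs 173).
Opt10: worse on lease (337 vs 173).
No option dominates Opt5.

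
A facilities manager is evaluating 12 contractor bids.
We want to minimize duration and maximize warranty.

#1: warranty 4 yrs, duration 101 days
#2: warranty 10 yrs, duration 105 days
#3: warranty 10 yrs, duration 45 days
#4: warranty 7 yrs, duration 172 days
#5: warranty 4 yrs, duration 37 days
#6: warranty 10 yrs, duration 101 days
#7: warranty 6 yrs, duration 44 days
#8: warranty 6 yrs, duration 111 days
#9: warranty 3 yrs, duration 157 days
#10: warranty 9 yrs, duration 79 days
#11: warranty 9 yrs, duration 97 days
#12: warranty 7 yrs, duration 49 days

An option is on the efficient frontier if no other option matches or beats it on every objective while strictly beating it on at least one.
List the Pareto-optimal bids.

#3, #5, #7

#1: dominated by #3 (warranty 10≥4, duration 45≤101).
#2: dominated by #3 (warranty 10≥10, duration 45≤105).
#3: not dominated.
#4: dominated by #2 (warranty 10≥7, duration 105≤172).
#5: not dominated (best duration).
#6: dominated by #3 (warranty 10≥10, duration 45≤101).
#7: not dominated.
#8: dominated by #2 (warranty 10≥6, duration 105≤111).
#9: dominated by #1 (warranty 4≥3, duration 101≤157).
#10: dominated by #3 (warranty 10≥9, duration 45≤79).
#11: dominated by #3 (warranty 10≥9, duration 45≤97).
#12: dominated by #3 (warranty 10≥7, duration 45≤49).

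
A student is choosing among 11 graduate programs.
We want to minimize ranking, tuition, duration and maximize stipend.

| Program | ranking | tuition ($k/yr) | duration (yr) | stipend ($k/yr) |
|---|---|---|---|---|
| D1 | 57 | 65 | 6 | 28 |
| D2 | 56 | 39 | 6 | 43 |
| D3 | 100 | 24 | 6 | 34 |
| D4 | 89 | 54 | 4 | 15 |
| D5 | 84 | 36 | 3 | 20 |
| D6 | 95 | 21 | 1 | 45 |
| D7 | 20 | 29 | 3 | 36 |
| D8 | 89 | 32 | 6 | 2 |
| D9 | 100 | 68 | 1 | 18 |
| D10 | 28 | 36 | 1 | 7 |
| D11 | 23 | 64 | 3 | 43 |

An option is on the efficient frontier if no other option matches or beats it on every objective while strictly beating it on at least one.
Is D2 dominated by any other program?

D1: worse on ranking (57 vs 56).
D3: worse on ranking (100 vs 56).
D4: worse on ranking (89 vs 56).
D5: worse on ranking (84 vs 56).
D6: worse on ranking (95 vs 56).
D7: worse on stipend (36 vs 43).
D8: worse on ranking (89 vs 56).
D9: worse on ranking (100 vs 56).
D10: worse on stipend (7 vs 43).
D11: worse on tuition (64 vs 39).
No option is at least as good as D2 on every objective and strictly better on one.

No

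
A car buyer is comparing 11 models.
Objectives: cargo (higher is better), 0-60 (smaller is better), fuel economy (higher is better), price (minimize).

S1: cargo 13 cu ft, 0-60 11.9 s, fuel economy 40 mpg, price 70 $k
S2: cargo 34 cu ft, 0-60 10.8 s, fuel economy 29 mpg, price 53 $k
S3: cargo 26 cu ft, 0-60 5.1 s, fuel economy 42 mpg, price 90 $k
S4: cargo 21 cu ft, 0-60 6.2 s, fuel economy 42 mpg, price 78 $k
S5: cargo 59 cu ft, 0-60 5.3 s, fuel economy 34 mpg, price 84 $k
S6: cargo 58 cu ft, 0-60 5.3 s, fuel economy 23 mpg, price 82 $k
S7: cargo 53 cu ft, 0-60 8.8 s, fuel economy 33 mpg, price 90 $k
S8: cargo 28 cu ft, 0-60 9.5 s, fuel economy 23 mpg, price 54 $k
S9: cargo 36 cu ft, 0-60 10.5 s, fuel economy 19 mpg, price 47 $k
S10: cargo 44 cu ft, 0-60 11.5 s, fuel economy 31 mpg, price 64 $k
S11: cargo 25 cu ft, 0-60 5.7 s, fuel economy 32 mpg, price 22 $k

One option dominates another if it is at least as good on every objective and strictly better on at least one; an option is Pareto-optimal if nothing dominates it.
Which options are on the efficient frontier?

S1: not dominated.
S2: not dominated.
S3: not dominated (best 0-60).
S4: not dominated.
S5: not dominated (best cargo).
S6: not dominated.
S7: dominated by S5 (cargo 59≥53, 0-60 5.3≤8.8, fuel economy 34≥33, price 84≤90).
S8: not dominated.
S9: not dominated.
S10: not dominated.
S11: not dominated (best price).

S1, S2, S3, S4, S5, S6, S8, S9, S10, S11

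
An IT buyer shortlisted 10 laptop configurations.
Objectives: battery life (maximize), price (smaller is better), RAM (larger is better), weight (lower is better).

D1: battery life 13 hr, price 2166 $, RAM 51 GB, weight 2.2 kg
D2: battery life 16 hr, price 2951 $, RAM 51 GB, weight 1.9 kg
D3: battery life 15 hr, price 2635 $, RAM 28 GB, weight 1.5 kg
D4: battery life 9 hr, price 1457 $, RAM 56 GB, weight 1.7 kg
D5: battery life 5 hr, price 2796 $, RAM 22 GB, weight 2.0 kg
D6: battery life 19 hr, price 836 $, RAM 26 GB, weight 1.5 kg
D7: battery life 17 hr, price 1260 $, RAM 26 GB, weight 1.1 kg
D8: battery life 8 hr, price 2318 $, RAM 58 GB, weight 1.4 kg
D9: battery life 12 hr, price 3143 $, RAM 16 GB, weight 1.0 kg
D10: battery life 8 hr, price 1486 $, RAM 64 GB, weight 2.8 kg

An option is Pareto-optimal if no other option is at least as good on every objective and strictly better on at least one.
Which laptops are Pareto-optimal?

D1: not dominated.
D2: not dominated.
D3: not dominated.
D4: not dominated.
D5: dominated by D3 (battery life 15≥5, price 2635≤2796, RAM 28≥22, weight 1.5≤2.0).
D6: not dominated (best battery life).
D7: not dominated.
D8: not dominated.
D9: not dominated (best weight).
D10: not dominated (best RAM).

D1, D2, D3, D4, D6, D7, D8, D9, D10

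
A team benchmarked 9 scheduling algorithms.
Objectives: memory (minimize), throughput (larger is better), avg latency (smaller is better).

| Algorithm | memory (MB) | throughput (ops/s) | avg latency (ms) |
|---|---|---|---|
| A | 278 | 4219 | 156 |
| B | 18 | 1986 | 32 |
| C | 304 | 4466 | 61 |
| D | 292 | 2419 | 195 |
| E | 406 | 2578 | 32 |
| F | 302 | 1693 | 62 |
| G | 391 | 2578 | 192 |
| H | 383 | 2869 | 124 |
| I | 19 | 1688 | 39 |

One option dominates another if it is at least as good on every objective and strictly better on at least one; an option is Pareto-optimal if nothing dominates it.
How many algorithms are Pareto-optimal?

4

A: not dominated.
B: not dominated (best memory).
C: not dominated (best throughput).
D: dominated by A (memory 278≤292, throughput 4219≥2419, avg latency 156≤195).
E: not dominated.
F: dominated by B (memory 18≤302, throughput 1986≥1693, avg latency 32≤62).
G: dominated by A (memory 278≤391, throughput 4219≥2578, avg latency 156≤192).
H: dominated by C (memory 304≤383, throughput 4466≥2869, avg latency 61≤124).
I: dominated by B (memory 18≤19, throughput 1986≥1688, avg latency 32≤39).
Pareto-optimal: A, B, C, E → 4.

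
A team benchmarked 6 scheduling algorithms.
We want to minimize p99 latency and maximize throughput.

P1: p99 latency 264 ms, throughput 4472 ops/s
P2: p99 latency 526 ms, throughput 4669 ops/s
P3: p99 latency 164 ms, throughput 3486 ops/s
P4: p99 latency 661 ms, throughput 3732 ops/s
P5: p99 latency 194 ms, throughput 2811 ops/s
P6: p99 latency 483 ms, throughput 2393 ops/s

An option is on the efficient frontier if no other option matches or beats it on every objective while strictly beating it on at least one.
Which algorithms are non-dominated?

P1, P2, P3

P1: not dominated.
P2: not dominated (best throughput).
P3: not dominated (best p99 latency).
P4: dominated by P1 (p99 latency 264≤661, throughput 4472≥3732).
P5: dominated by P3 (p99 latency 164≤194, throughput 3486≥2811).
P6: dominated by P1 (p99 latency 264≤483, throughput 4472≥2393).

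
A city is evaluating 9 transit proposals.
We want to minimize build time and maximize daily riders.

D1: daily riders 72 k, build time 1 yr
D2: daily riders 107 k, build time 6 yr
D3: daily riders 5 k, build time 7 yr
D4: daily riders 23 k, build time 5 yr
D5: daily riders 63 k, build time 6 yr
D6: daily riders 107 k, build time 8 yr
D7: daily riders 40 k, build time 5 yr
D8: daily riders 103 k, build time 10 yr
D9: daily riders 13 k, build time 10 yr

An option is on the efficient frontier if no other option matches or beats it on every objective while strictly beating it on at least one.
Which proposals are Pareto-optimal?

D1: not dominated (best build time).
D2: not dominated.
D3: dominated by D1 (daily riders 72≥5, build time 1≤7).
D4: dominated by D1 (daily riders 72≥23, build time 1≤5).
D5: dominated by D1 (daily riders 72≥63, build time 1≤6).
D6: dominated by D2 (daily riders 107≥107, build time 6≤8).
D7: dominated by D1 (daily riders 72≥40, build time 1≤5).
D8: dominated by D2 (daily riders 107≥103, build time 6≤10).
D9: dominated by D1 (daily riders 72≥13, build time 1≤10).

D1, D2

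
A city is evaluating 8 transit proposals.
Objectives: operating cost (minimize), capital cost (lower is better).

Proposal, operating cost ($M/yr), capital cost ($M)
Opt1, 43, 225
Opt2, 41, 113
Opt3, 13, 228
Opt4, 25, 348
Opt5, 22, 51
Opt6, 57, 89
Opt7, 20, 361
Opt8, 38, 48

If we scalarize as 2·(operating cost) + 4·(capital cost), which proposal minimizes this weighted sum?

Opt5

Opt1: 2·43 + 4·225 = 986
Opt2: 2·41 + 4·113 = 534
Opt3: 2·13 + 4·228 = 938
Opt4: 2·25 + 4·348 = 1442
Opt5: 2·22 + 4·51 = 248
Opt6: 2·57 + 4·89 = 470
Opt7: 2·20 + 4·361 = 1484
Opt8: 2·38 + 4·48 = 268
Lowest: Opt5 at 248.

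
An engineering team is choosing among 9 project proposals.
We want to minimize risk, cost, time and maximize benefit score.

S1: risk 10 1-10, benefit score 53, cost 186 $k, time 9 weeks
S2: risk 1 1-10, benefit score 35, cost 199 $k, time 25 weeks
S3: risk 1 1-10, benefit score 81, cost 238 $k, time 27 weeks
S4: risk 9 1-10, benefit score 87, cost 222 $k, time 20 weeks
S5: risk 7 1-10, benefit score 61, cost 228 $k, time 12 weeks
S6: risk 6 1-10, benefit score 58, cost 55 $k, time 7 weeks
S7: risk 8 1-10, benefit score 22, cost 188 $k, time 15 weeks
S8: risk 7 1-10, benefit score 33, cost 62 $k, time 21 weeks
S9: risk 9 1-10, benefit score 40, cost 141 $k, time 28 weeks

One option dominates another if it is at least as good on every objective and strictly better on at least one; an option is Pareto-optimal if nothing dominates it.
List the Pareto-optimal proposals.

S1: dominated by S6 (risk 6≤10, benefit score 58≥53, cost 55≤186, time 7≤9).
S2: not dominated.
S3: not dominated.
S4: not dominated (best benefit score).
S5: not dominated.
S6: not dominated (best cost).
S7: dominated by S6 (risk 6≤8, benefit score 58≥22, cost 55≤188, time 7≤15).
S8: dominated by S6 (risk 6≤7, benefit score 58≥33, cost 55≤62, time 7≤21).
S9: dominated by S6 (risk 6≤9, benefit score 58≥40, cost 55≤141, time 7≤28).

S2, S3, S4, S5, S6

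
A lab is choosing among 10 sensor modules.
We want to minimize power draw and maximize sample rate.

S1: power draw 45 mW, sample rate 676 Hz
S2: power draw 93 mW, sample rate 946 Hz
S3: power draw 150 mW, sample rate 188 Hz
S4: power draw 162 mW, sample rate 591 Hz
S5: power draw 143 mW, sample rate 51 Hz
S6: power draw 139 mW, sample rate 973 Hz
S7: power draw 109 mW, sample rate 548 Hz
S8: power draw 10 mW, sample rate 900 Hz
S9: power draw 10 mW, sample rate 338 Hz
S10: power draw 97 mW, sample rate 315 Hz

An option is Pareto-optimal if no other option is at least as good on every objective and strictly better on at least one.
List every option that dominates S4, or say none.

S1, S2, S6, S8

S1: power draw 45≤162, sample rate 676≥591 — dominates S4.
S2: power draw 93≤162, sample rate 946≥591 — dominates S4.
S6: power draw 139≤162, sample rate 973≥591 — dominates S4.
S8: power draw 10≤162, sample rate 900≥591 — dominates S4.
Others (S3, S5, S7, S9, S10) are each worse than S4 on at least one objective.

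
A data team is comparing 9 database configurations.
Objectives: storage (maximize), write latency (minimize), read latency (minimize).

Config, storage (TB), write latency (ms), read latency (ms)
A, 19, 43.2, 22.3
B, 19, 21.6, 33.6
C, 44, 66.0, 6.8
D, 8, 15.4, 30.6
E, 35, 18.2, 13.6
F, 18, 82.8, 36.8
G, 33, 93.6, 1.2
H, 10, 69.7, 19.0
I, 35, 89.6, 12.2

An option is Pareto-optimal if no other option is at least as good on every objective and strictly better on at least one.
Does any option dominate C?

A: worse on storage (19 vs 44).
B: worse on storage (19 vs 44).
D: worse on storage (8 vs 44).
E: worse on storage (35 vs 44).
F: worse on storage (18 vs 44).
G: worse on storage (33 vs 44).
H: worse on storage (10 vs 44).
I: worse on storage (35 vs 44).
No option is at least as good as C on every objective and strictly better on one.

No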